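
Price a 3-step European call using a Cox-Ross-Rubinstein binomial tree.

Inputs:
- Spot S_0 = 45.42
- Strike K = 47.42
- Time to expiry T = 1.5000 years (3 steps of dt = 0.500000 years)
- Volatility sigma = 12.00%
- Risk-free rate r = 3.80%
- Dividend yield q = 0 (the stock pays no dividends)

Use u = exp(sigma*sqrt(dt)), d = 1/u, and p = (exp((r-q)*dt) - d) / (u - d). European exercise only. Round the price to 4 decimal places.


Answer: Price = V(0,0) = 3.0043

Derivation:
dt = T/N = 0.500000
u = exp(sigma*sqrt(dt)) = 1.088557; d = 1/u = 0.918647
p = (exp((r-q)*dt) - d) / (u - d) = 0.591693
Discount per step: exp(-r*dt) = 0.981179
Stock lattice S(k, i) with i counting down-moves:
  k=0: S(0,0) = 45.4200
  k=1: S(1,0) = 49.4423; S(1,1) = 41.7250
  k=2: S(2,0) = 53.8207; S(2,1) = 45.4200; S(2,2) = 38.3305
  k=3: S(3,0) = 58.5869; S(3,1) = 49.4423; S(3,2) = 41.7250; S(3,3) = 35.2123
Terminal payoffs V(N, i) = max(S_T - K, 0):
  V(3,0) = 11.166892; V(3,1) = 2.022251; V(3,2) = 0.000000; V(3,3) = 0.000000
Backward induction: V(k, i) = exp(-r*dt) * [p * V(k+1, i) + (1-p) * V(k+1, i+1)].
  V(2,0) = exp(-r*dt) * [p*11.166892 + (1-p)*2.022251] = 7.293175
  V(2,1) = exp(-r*dt) * [p*2.022251 + (1-p)*0.000000] = 1.174032
  V(2,2) = exp(-r*dt) * [p*0.000000 + (1-p)*0.000000] = 0.000000
  V(1,0) = exp(-r*dt) * [p*7.293175 + (1-p)*1.174032] = 4.704447
  V(1,1) = exp(-r*dt) * [p*1.174032 + (1-p)*0.000000] = 0.681592
  V(0,0) = exp(-r*dt) * [p*4.704447 + (1-p)*0.681592] = 3.004260


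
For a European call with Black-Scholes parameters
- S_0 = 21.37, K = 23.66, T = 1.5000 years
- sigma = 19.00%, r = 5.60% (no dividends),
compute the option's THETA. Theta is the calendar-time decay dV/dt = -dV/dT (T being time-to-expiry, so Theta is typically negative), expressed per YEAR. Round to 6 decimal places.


Answer: Theta = -1.176732

Derivation:
d1 = 0.0398674257; d2 = -0.1928340999
phi(d1) = 0.3986253646; exp(-qT) = 1.0000000000; exp(-rT) = 0.9194312561
Theta = -S*exp(-qT)*phi(d1)*sigma/(2*sqrt(T)) - r*K*exp(-rT)*N(d2) + q*S*exp(-qT)*N(d1)
N(d1) = 0.5159005895; N(d2) = 0.4235444484; sqrt(T) = 1.2247448714
Term 1 = -21.3700 * 1.0000000000 * 0.3986253646 * 0.1900 / (2 * 1.2247448714) = -0.6607656034
Term 2 = -0.0560 * 23.6600 * 0.9194312561 * 0.4235444484 = -0.5159659288
Term 3 = 0 (no dividend yield, q = 0)
Theta = -0.6607656034 + (-0.5159659288) + (0.0000000000) = -1.176732


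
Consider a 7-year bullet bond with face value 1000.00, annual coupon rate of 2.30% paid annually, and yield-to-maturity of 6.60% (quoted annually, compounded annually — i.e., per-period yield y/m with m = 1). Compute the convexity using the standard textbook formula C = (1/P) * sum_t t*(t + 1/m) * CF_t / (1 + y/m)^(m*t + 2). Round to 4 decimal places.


Answer: Convexity = 44.3251

Derivation:
Coupon per period c = face * coupon_rate / m = 23.000000
Periods per year m = 1; per-period yield y/m = 0.066000
Number of cashflows N = 7
Cashflows (t years, CF_t, discount factor 1/(1+y/m)^(m*t), PV):
  t = 1.0000: CF_t = 23.000000, DF = 0.938086, PV = 21.575985
  t = 2.0000: CF_t = 23.000000, DF = 0.880006, PV = 20.240136
  t = 3.0000: CF_t = 23.000000, DF = 0.825521, PV = 18.986994
  t = 4.0000: CF_t = 23.000000, DF = 0.774410, PV = 17.811439
  t = 5.0000: CF_t = 23.000000, DF = 0.726464, PV = 16.708667
  t = 6.0000: CF_t = 23.000000, DF = 0.681486, PV = 15.674172
  t = 7.0000: CF_t = 1023.000000, DF = 0.639292, PV = 653.996164
Price P = sum_t PV_t = 764.993558
Convexity numerator sum_t t*(t + 1/m) * CF_t / (1+y/m)^(m*t + 2):
  t = 1.0000: term = 37.973989
  t = 2.0000: term = 106.868636
  t = 3.0000: term = 200.504008
  t = 4.0000: term = 313.483440
  t = 5.0000: term = 441.111782
  t = 6.0000: term = 579.321290
  t = 7.0000: term = 32229.147534
Convexity = (1/P) * sum = 33908.410678 / 764.993558 = 44.325093


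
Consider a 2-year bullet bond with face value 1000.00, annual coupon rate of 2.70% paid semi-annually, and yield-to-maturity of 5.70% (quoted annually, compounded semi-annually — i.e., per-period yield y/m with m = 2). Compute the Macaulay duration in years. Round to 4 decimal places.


Answer: Macaulay duration = 1.9591 years

Derivation:
Coupon per period c = face * coupon_rate / m = 13.500000
Periods per year m = 2; per-period yield y/m = 0.028500
Number of cashflows N = 4
Cashflows (t years, CF_t, discount factor 1/(1+y/m)^(m*t), PV):
  t = 0.5000: CF_t = 13.500000, DF = 0.972290, PV = 13.125912
  t = 1.0000: CF_t = 13.500000, DF = 0.945347, PV = 12.762189
  t = 1.5000: CF_t = 13.500000, DF = 0.919152, PV = 12.408546
  t = 2.0000: CF_t = 1013.500000, DF = 0.893682, PV = 905.746301
Price P = sum_t PV_t = 944.042947
Macaulay numerator sum_t t * PV_t:
  t * PV_t at t = 0.5000: 6.562956
  t * PV_t at t = 1.0000: 12.762189
  t * PV_t at t = 1.5000: 18.612818
  t * PV_t at t = 2.0000: 1811.492601
Macaulay duration D = (sum_t t * PV_t) / P = 1849.430565 / 944.042947 = 1.959053


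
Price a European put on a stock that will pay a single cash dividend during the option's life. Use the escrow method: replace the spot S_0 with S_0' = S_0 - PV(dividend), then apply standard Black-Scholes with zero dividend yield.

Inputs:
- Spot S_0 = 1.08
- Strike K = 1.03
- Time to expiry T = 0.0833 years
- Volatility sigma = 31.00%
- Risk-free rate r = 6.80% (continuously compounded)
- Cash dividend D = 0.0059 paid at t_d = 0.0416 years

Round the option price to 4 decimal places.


Answer: Price = 0.0176

Derivation:
PV(D) = D * exp(-r * t_d) = 0.0059 * 0.99717520 = 0.00588333
S_0' = S_0 - PV(D) = 1.0800 - 0.00588333 = 1.07411667
d1 = (ln(S_0'/K) + (r + sigma^2/2)*T) / (sigma*sqrt(T)) = 0.57679644
d2 = d1 - sigma*sqrt(T) = 0.48732505
exp(-rT) = 0.99435161
N(-d1) = 0.28203849; N(-d2) = 0.31301400
P = K * exp(-rT) * N(-d2) - S_0' * N(-d1) = 1.0300 * 0.99435161 * 0.31301400 - 1.07411667 * 0.28203849 = 0.0176


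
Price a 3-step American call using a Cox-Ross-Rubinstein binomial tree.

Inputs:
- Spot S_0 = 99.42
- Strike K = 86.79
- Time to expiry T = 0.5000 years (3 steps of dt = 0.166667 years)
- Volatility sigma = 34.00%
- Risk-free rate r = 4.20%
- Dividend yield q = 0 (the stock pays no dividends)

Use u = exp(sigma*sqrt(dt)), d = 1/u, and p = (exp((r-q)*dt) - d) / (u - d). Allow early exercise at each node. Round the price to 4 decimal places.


dt = T/N = 0.166667
u = exp(sigma*sqrt(dt)) = 1.148899; d = 1/u = 0.870398
p = (exp((r-q)*dt) - d) / (u - d) = 0.490577
Discount per step: exp(-r*dt) = 0.993024
Stock lattice S(k, i) with i counting down-moves:
  k=0: S(0,0) = 99.4200
  k=1: S(1,0) = 114.2236; S(1,1) = 86.5350
  k=2: S(2,0) = 131.2314; S(2,1) = 99.4200; S(2,2) = 75.3199
  k=3: S(3,0) = 150.7717; S(3,1) = 114.2236; S(3,2) = 86.5350; S(3,3) = 65.5583
Terminal payoffs V(N, i) = max(S_T - K, 0):
  V(3,0) = 63.981668; V(3,1) = 27.433576; V(3,2) = 0.000000; V(3,3) = 0.000000
Backward induction: V(k, i) = exp(-r*dt) * [p * V(k+1, i) + (1-p) * V(k+1, i+1)]; then take max(V_cont, immediate exercise) for American.
  V(2,0) = exp(-r*dt) * [p*63.981668 + (1-p)*27.433576] = 45.046803; exercise = 44.441395; V(2,0) = max -> 45.046803
  V(2,1) = exp(-r*dt) * [p*27.433576 + (1-p)*0.000000] = 13.364409; exercise = 12.630000; V(2,1) = max -> 13.364409
  V(2,2) = exp(-r*dt) * [p*0.000000 + (1-p)*0.000000] = 0.000000; exercise = 0.000000; V(2,2) = max -> 0.000000
  V(1,0) = exp(-r*dt) * [p*45.046803 + (1-p)*13.364409] = 28.705427; exercise = 27.433576; V(1,0) = max -> 28.705427
  V(1,1) = exp(-r*dt) * [p*13.364409 + (1-p)*0.000000] = 6.510541; exercise = 0.000000; V(1,1) = max -> 6.510541
  V(0,0) = exp(-r*dt) * [p*28.705427 + (1-p)*6.510541] = 17.277480; exercise = 12.630000; V(0,0) = max -> 17.277480

Answer: Price = V(0,0) = 17.2775


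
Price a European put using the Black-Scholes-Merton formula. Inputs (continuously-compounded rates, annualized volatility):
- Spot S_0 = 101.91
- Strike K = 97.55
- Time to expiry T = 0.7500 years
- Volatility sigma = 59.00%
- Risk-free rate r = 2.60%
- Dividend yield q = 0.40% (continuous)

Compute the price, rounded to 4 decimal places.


d1 = (ln(S/K) + (r - q + 0.5*sigma^2) * T) / (sigma * sqrt(T)) = 0.37334503
d2 = d1 - sigma * sqrt(T) = -0.13760996
exp(-rT) = 0.98068890; exp(-qT) = 0.99700450
P = K * exp(-rT) * N(-d2) - S_0 * exp(-qT) * N(-d1)
N(-d1) = 0.35444583; N(-d2) = 0.55472566
P = 97.5500 * 0.98068890 * 0.55472566 - 101.9100 * 0.99700450 * 0.35444583 = 17.0551

Answer: Price = 17.0551


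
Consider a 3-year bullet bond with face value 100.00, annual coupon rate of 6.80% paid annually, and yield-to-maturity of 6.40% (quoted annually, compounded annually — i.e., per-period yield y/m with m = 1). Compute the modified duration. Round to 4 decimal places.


Coupon per period c = face * coupon_rate / m = 6.800000
Periods per year m = 1; per-period yield y/m = 0.064000
Number of cashflows N = 3
Cashflows (t years, CF_t, discount factor 1/(1+y/m)^(m*t), PV):
  t = 1.0000: CF_t = 6.800000, DF = 0.939850, PV = 6.390977
  t = 2.0000: CF_t = 6.800000, DF = 0.883317, PV = 6.006558
  t = 3.0000: CF_t = 106.800000, DF = 0.830185, PV = 88.663806
Price P = sum_t PV_t = 101.061341
First compute Macaulay numerator sum_t t * PV_t:
  t * PV_t at t = 1.0000: 6.390977
  t * PV_t at t = 2.0000: 12.013115
  t * PV_t at t = 3.0000: 265.991417
Macaulay duration D = 284.395510 / 101.061341 = 2.814088
Modified duration = D / (1 + y/m) = 2.814088 / (1 + 0.064000) = 2.644820

Answer: Modified duration = 2.6448


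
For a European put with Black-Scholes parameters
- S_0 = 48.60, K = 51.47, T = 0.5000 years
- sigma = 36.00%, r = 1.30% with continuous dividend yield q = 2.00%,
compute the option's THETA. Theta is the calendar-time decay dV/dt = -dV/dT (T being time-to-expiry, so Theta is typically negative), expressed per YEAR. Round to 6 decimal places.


d1 = -0.1118626537; d2 = -0.3664210949
phi(d1) = 0.3964540396; exp(-qT) = 0.9900498337; exp(-rT) = 0.9935210793
Theta = -S*exp(-qT)*phi(d1)*sigma/(2*sqrt(T)) + r*K*exp(-rT)*N(-d2) - q*S*exp(-qT)*N(-d1)
N(-d1) = 0.5445338456; N(-d2) = 0.6429745594; sqrt(T) = 0.7071067812
Term 1 = -48.6000 * 0.9900498337 * 0.3964540396 * 0.3600 / (2 * 0.7071067812) = -4.8559440562
Term 2 = 0.0130 * 51.4700 * 0.9935210793 * 0.6429745594 = 0.4274333416
Term 3 = -0.0200 * 48.6000 * 0.9900498337 * 0.5445338456 = -0.5240204053
Theta = -4.8559440562 + (0.4274333416) + (-0.5240204053) = -4.952531

Answer: Theta = -4.952531


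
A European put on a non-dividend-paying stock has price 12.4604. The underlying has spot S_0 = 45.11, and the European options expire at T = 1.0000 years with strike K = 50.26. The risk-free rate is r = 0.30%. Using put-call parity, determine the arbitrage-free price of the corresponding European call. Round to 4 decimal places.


Answer: Call price = 7.4610

Derivation:
Put-call parity: C - P = S_0 * exp(-qT) - K * exp(-rT).
S_0 * exp(-qT) = 45.1100 * 1.00000000 = 45.11000000
K * exp(-rT) = 50.2600 * 0.99700450 = 50.10944594
C = P + S*exp(-qT) - K*exp(-rT)
C = 12.4604 + 45.11000000 - 50.10944594 = 7.4610


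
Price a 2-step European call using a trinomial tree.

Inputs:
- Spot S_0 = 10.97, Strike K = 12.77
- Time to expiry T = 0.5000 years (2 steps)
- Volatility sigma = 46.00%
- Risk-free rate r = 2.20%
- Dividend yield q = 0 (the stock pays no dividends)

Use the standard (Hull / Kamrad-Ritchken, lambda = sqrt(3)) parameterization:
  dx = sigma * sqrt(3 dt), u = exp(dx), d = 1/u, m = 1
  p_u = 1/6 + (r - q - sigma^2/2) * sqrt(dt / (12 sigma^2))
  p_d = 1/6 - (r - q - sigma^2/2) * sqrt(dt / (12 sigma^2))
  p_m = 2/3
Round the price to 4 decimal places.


dt = T/N = 0.250000; dx = sigma*sqrt(3*dt) = 0.398372
u = exp(dx) = 1.489398; d = 1/u = 0.671412
p_u = 0.140372, p_m = 0.666667, p_d = 0.192961
Discount per step: exp(-r*dt) = 0.994515
Stock lattice S(k, j) with j the centered position index:
  k=0: S(0,+0) = 10.9700
  k=1: S(1,-1) = 7.3654; S(1,+0) = 10.9700; S(1,+1) = 16.3387
  k=2: S(2,-2) = 4.9452; S(2,-1) = 7.3654; S(2,+0) = 10.9700; S(2,+1) = 16.3387; S(2,+2) = 24.3348
Terminal payoffs V(N, j) = max(S_T - K, 0):
  V(2,-2) = 0.000000; V(2,-1) = 0.000000; V(2,+0) = 0.000000; V(2,+1) = 3.568691; V(2,+2) = 11.564805
Backward induction: V(k, j) = exp(-r*dt) * [p_u * V(k+1, j+1) + p_m * V(k+1, j) + p_d * V(k+1, j-1)]
  V(1,-1) = exp(-r*dt) * [p_u*0.000000 + p_m*0.000000 + p_d*0.000000] = 0.000000
  V(1,+0) = exp(-r*dt) * [p_u*3.568691 + p_m*0.000000 + p_d*0.000000] = 0.498197
  V(1,+1) = exp(-r*dt) * [p_u*11.564805 + p_m*3.568691 + p_d*0.000000] = 3.980550
  V(0,+0) = exp(-r*dt) * [p_u*3.980550 + p_m*0.498197 + p_d*0.000000] = 0.886003

Answer: Price = V(0,0) = 0.8860


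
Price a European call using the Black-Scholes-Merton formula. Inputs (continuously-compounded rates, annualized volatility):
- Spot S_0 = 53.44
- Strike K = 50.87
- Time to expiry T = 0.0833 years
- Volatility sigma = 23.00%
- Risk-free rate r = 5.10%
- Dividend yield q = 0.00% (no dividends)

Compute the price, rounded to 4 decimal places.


d1 = (ln(S/K) + (r - q + 0.5*sigma^2) * T) / (sigma * sqrt(T)) = 0.83965164
d2 = d1 - sigma * sqrt(T) = 0.77326964
exp(-rT) = 0.99576071; exp(-qT) = 1.00000000
C = S_0 * exp(-qT) * N(d1) - K * exp(-rT) * N(d2)
N(d1) = 0.79944813; N(d2) = 0.78031859
C = 53.4400 * 1.00000000 * 0.79944813 - 50.8700 * 0.99576071 * 0.78031859 = 3.1960

Answer: Price = 3.1960


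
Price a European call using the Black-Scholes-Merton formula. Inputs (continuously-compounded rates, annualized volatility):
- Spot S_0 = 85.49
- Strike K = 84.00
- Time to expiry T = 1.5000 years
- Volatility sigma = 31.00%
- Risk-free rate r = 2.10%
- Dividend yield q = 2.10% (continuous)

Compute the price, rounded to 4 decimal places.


d1 = (ln(S/K) + (r - q + 0.5*sigma^2) * T) / (sigma * sqrt(T)) = 0.23614559
d2 = d1 - sigma * sqrt(T) = -0.14352532
exp(-rT) = 0.96899096; exp(-qT) = 0.96899096
C = S_0 * exp(-qT) * N(d1) - K * exp(-rT) * N(d2)
N(d1) = 0.59334015; N(d2) = 0.44293766
C = 85.4900 * 0.96899096 * 0.59334015 - 84.0000 * 0.96899096 * 0.44293766 = 13.0987

Answer: Price = 13.0987


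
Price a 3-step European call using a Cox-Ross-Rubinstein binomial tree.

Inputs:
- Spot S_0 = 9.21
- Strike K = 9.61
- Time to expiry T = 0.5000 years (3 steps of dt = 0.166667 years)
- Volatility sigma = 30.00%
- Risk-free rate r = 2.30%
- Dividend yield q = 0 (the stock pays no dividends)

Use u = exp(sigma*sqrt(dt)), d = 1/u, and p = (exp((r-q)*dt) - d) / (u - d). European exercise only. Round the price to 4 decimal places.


dt = T/N = 0.166667
u = exp(sigma*sqrt(dt)) = 1.130290; d = 1/u = 0.884728
p = (exp((r-q)*dt) - d) / (u - d) = 0.485060
Discount per step: exp(-r*dt) = 0.996174
Stock lattice S(k, i) with i counting down-moves:
  k=0: S(0,0) = 9.2100
  k=1: S(1,0) = 10.4100; S(1,1) = 8.1483
  k=2: S(2,0) = 11.7663; S(2,1) = 9.2100; S(2,2) = 7.2091
  k=3: S(3,0) = 13.2993; S(3,1) = 10.4100; S(3,2) = 8.1483; S(3,3) = 6.3781
Terminal payoffs V(N, i) = max(S_T - K, 0):
  V(3,0) = 3.689325; V(3,1) = 0.799974; V(3,2) = 0.000000; V(3,3) = 0.000000
Backward induction: V(k, i) = exp(-r*dt) * [p * V(k+1, i) + (1-p) * V(k+1, i+1)].
  V(2,0) = exp(-r*dt) * [p*3.689325 + (1-p)*0.799974] = 2.193060
  V(2,1) = exp(-r*dt) * [p*0.799974 + (1-p)*0.000000] = 0.386551
  V(2,2) = exp(-r*dt) * [p*0.000000 + (1-p)*0.000000] = 0.000000
  V(1,0) = exp(-r*dt) * [p*2.193060 + (1-p)*0.386551] = 1.257984
  V(1,1) = exp(-r*dt) * [p*0.386551 + (1-p)*0.000000] = 0.186783
  V(0,0) = exp(-r*dt) * [p*1.257984 + (1-p)*0.186783] = 0.703677

Answer: Price = V(0,0) = 0.7037


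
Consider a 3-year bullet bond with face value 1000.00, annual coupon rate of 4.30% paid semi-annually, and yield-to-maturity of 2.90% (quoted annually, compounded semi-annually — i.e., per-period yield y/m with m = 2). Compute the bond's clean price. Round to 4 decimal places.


Answer: Price = 1039.9483

Derivation:
Coupon per period c = face * coupon_rate / m = 21.500000
Periods per year m = 2; per-period yield y/m = 0.014500
Number of cashflows N = 6
Cashflows (t years, CF_t, discount factor 1/(1+y/m)^(m*t), PV):
  t = 0.5000: CF_t = 21.500000, DF = 0.985707, PV = 21.192706
  t = 1.0000: CF_t = 21.500000, DF = 0.971619, PV = 20.889804
  t = 1.5000: CF_t = 21.500000, DF = 0.957732, PV = 20.591231
  t = 2.0000: CF_t = 21.500000, DF = 0.944043, PV = 20.296925
  t = 2.5000: CF_t = 21.500000, DF = 0.930550, PV = 20.006826
  t = 3.0000: CF_t = 1021.500000, DF = 0.917250, PV = 936.970813
Price P = sum_t PV_t = 1039.948305


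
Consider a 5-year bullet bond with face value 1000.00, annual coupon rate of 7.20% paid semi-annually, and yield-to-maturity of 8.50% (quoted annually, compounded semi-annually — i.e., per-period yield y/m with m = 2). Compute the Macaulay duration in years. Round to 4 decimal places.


Coupon per period c = face * coupon_rate / m = 36.000000
Periods per year m = 2; per-period yield y/m = 0.042500
Number of cashflows N = 10
Cashflows (t years, CF_t, discount factor 1/(1+y/m)^(m*t), PV):
  t = 0.5000: CF_t = 36.000000, DF = 0.959233, PV = 34.532374
  t = 1.0000: CF_t = 36.000000, DF = 0.920127, PV = 33.124579
  t = 1.5000: CF_t = 36.000000, DF = 0.882616, PV = 31.774177
  t = 2.0000: CF_t = 36.000000, DF = 0.846634, PV = 30.478827
  t = 2.5000: CF_t = 36.000000, DF = 0.812119, PV = 29.236285
  t = 3.0000: CF_t = 36.000000, DF = 0.779011, PV = 28.044398
  t = 3.5000: CF_t = 36.000000, DF = 0.747253, PV = 26.901101
  t = 4.0000: CF_t = 36.000000, DF = 0.716789, PV = 25.804413
  t = 4.5000: CF_t = 36.000000, DF = 0.687568, PV = 24.752435
  t = 5.0000: CF_t = 1036.000000, DF = 0.659537, PV = 683.280645
Price P = sum_t PV_t = 947.929234
Macaulay numerator sum_t t * PV_t:
  t * PV_t at t = 0.5000: 17.266187
  t * PV_t at t = 1.0000: 33.124579
  t * PV_t at t = 1.5000: 47.661265
  t * PV_t at t = 2.0000: 60.957654
  t * PV_t at t = 2.5000: 73.090712
  t * PV_t at t = 3.0000: 84.133193
  t * PV_t at t = 3.5000: 94.153854
  t * PV_t at t = 4.0000: 103.217654
  t * PV_t at t = 4.5000: 111.385957
  t * PV_t at t = 5.0000: 3416.403226
Macaulay duration D = (sum_t t * PV_t) / P = 4041.394281 / 947.929234 = 4.263392

Answer: Macaulay duration = 4.2634 years


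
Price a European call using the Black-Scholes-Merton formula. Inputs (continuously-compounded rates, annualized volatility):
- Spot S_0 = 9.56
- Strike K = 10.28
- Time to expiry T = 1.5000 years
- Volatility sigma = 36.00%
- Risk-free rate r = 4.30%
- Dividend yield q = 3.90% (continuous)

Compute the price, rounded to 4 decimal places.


Answer: Price = 1.3351

Derivation:
d1 = (ln(S/K) + (r - q + 0.5*sigma^2) * T) / (sigma * sqrt(T)) = 0.06937378
d2 = d1 - sigma * sqrt(T) = -0.37153437
exp(-rT) = 0.93753611; exp(-qT) = 0.94317824
C = S_0 * exp(-qT) * N(d1) - K * exp(-rT) * N(d2)
N(d1) = 0.52765395; N(d2) = 0.35511978
C = 9.5600 * 0.94317824 * 0.52765395 - 10.2800 * 0.93753611 * 0.35511978 = 1.3351


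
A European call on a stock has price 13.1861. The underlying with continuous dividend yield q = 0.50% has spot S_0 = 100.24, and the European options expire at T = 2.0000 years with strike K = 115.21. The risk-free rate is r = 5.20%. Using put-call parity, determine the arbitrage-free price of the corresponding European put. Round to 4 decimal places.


Answer: Put price = 17.7737

Derivation:
Put-call parity: C - P = S_0 * exp(-qT) - K * exp(-rT).
S_0 * exp(-qT) = 100.2400 * 0.99004983 = 99.24259534
K * exp(-rT) = 115.2100 * 0.90122530 = 103.83016652
P = C - S*exp(-qT) + K*exp(-rT)
P = 13.1861 - 99.24259534 + 103.83016652 = 17.7737


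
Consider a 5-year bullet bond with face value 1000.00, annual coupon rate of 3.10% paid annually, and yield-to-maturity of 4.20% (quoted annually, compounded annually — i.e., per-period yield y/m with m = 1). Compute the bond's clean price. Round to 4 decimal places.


Answer: Price = 951.3039

Derivation:
Coupon per period c = face * coupon_rate / m = 31.000000
Periods per year m = 1; per-period yield y/m = 0.042000
Number of cashflows N = 5
Cashflows (t years, CF_t, discount factor 1/(1+y/m)^(m*t), PV):
  t = 1.0000: CF_t = 31.000000, DF = 0.959693, PV = 29.750480
  t = 2.0000: CF_t = 31.000000, DF = 0.921010, PV = 28.551324
  t = 3.0000: CF_t = 31.000000, DF = 0.883887, PV = 27.400503
  t = 4.0000: CF_t = 31.000000, DF = 0.848260, PV = 26.296068
  t = 5.0000: CF_t = 1031.000000, DF = 0.814069, PV = 839.305503
Price P = sum_t PV_t = 951.303878


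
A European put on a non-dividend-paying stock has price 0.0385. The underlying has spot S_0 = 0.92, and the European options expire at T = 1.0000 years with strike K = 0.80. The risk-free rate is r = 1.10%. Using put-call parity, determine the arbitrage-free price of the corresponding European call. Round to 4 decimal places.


Answer: Call price = 0.1673

Derivation:
Put-call parity: C - P = S_0 * exp(-qT) - K * exp(-rT).
S_0 * exp(-qT) = 0.9200 * 1.00000000 = 0.92000000
K * exp(-rT) = 0.8000 * 0.98906028 = 0.79124822
C = P + S*exp(-qT) - K*exp(-rT)
C = 0.0385 + 0.92000000 - 0.79124822 = 0.1673


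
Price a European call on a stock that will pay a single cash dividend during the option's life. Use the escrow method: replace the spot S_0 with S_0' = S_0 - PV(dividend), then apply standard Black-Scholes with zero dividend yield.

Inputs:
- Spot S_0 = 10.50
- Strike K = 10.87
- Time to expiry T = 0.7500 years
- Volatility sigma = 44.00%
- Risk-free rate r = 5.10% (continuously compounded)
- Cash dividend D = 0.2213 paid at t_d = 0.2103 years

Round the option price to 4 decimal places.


PV(D) = D * exp(-r * t_d) = 0.2213 * 0.98933201 = 0.21893917
S_0' = S_0 - PV(D) = 10.5000 - 0.21893917 = 10.28106083
d1 = (ln(S_0'/K) + (r + sigma^2/2)*T) / (sigma*sqrt(T)) = 0.14472268
d2 = d1 - sigma*sqrt(T) = -0.23632850
exp(-rT) = 0.96247229
N(d1) = 0.55753508; N(d2) = 0.40658889
C = S_0' * N(d1) - K * exp(-rT) * N(d2) = 10.28106083 * 0.55753508 - 10.8700 * 0.96247229 * 0.40658889 = 1.4783

Answer: Price = 1.4783


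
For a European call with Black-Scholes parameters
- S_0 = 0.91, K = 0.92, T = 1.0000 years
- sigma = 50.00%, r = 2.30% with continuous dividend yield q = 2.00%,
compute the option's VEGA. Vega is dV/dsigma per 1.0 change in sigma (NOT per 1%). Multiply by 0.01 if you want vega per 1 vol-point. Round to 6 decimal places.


Answer: Vega = 0.346227

Derivation:
d1 = 0.2341418589; d2 = -0.2658581411
phi(d1) = 0.3881553091; exp(-qT) = 0.9801986733; exp(-rT) = 0.9772624838
Vega = S * exp(-qT) * phi(d1) * sqrt(T) = 0.9100 * 0.9801986733 * 0.3881553091 * 1.0000000000 = 0.346227


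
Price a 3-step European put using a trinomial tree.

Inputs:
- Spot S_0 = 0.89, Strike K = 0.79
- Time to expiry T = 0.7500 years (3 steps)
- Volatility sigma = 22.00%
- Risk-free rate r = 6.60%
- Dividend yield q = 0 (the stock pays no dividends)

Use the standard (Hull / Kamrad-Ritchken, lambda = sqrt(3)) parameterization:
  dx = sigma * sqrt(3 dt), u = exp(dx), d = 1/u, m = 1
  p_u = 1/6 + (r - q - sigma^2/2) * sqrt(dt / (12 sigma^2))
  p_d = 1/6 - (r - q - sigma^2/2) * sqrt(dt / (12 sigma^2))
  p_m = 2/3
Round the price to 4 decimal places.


Answer: Price = V(0,0) = 0.0177

Derivation:
dt = T/N = 0.250000; dx = sigma*sqrt(3*dt) = 0.190526
u = exp(dx) = 1.209885; d = 1/u = 0.826525
p_u = 0.194091, p_m = 0.666667, p_d = 0.139243
Discount per step: exp(-r*dt) = 0.983635
Stock lattice S(k, j) with j the centered position index:
  k=0: S(0,+0) = 0.8900
  k=1: S(1,-1) = 0.7356; S(1,+0) = 0.8900; S(1,+1) = 1.0768
  k=2: S(2,-2) = 0.6080; S(2,-1) = 0.7356; S(2,+0) = 0.8900; S(2,+1) = 1.0768; S(2,+2) = 1.3028
  k=3: S(3,-3) = 0.5025; S(3,-2) = 0.6080; S(3,-1) = 0.7356; S(3,+0) = 0.8900; S(3,+1) = 1.0768; S(3,+2) = 1.3028; S(3,+3) = 1.5762
Terminal payoffs V(N, j) = max(K - S_T, 0):
  V(3,-3) = 0.287475; V(3,-2) = 0.182003; V(3,-1) = 0.054393; V(3,+0) = 0.000000; V(3,+1) = 0.000000; V(3,+2) = 0.000000; V(3,+3) = 0.000000
Backward induction: V(k, j) = exp(-r*dt) * [p_u * V(k+1, j+1) + p_m * V(k+1, j) + p_d * V(k+1, j-1)]
  V(2,-2) = exp(-r*dt) * [p_u*0.054393 + p_m*0.182003 + p_d*0.287475] = 0.169108
  V(2,-1) = exp(-r*dt) * [p_u*0.000000 + p_m*0.054393 + p_d*0.182003] = 0.060596
  V(2,+0) = exp(-r*dt) * [p_u*0.000000 + p_m*0.000000 + p_d*0.054393] = 0.007450
  V(2,+1) = exp(-r*dt) * [p_u*0.000000 + p_m*0.000000 + p_d*0.000000] = 0.000000
  V(2,+2) = exp(-r*dt) * [p_u*0.000000 + p_m*0.000000 + p_d*0.000000] = 0.000000
  V(1,-1) = exp(-r*dt) * [p_u*0.007450 + p_m*0.060596 + p_d*0.169108] = 0.064320
  V(1,+0) = exp(-r*dt) * [p_u*0.000000 + p_m*0.007450 + p_d*0.060596] = 0.013185
  V(1,+1) = exp(-r*dt) * [p_u*0.000000 + p_m*0.000000 + p_d*0.007450] = 0.001020
  V(0,+0) = exp(-r*dt) * [p_u*0.001020 + p_m*0.013185 + p_d*0.064320] = 0.017650


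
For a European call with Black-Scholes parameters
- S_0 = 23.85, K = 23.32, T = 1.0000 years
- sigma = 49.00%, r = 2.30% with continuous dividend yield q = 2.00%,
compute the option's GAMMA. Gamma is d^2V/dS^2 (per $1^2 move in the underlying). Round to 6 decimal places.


Answer: Gamma = 0.032017

Derivation:
d1 = 0.2969854201; d2 = -0.1930145799
phi(d1) = 0.3817311542; exp(-qT) = 0.9801986733; exp(-rT) = 0.9772624838
Gamma = exp(-qT) * phi(d1) / (S * sigma * sqrt(T)) = 0.9801986733 * 0.3817311542 / (23.8500 * 0.4900 * 1.0000000000) = 0.032017


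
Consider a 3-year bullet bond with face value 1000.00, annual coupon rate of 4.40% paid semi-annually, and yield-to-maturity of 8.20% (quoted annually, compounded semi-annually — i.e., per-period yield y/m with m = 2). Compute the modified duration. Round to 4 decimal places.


Answer: Modified duration = 2.7214

Derivation:
Coupon per period c = face * coupon_rate / m = 22.000000
Periods per year m = 2; per-period yield y/m = 0.041000
Number of cashflows N = 6
Cashflows (t years, CF_t, discount factor 1/(1+y/m)^(m*t), PV):
  t = 0.5000: CF_t = 22.000000, DF = 0.960615, PV = 21.133525
  t = 1.0000: CF_t = 22.000000, DF = 0.922781, PV = 20.301177
  t = 1.5000: CF_t = 22.000000, DF = 0.886437, PV = 19.501611
  t = 2.0000: CF_t = 22.000000, DF = 0.851524, PV = 18.733536
  t = 2.5000: CF_t = 22.000000, DF = 0.817987, PV = 17.995712
  t = 3.0000: CF_t = 1022.000000, DF = 0.785770, PV = 803.057271
Price P = sum_t PV_t = 900.722833
First compute Macaulay numerator sum_t t * PV_t:
  t * PV_t at t = 0.5000: 10.566763
  t * PV_t at t = 1.0000: 20.301177
  t * PV_t at t = 1.5000: 29.252417
  t * PV_t at t = 2.0000: 37.467072
  t * PV_t at t = 2.5000: 44.989280
  t * PV_t at t = 3.0000: 2409.171814
Macaulay duration D = 2551.748522 / 900.722833 = 2.833001
Modified duration = D / (1 + y/m) = 2.833001 / (1 + 0.041000) = 2.721422


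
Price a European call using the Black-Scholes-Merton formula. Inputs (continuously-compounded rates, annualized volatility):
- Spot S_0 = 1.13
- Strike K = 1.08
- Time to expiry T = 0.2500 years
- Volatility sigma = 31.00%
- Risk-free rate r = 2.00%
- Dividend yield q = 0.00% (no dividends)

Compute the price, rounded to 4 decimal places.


Answer: Price = 0.0993

Derivation:
d1 = (ln(S/K) + (r - q + 0.5*sigma^2) * T) / (sigma * sqrt(T)) = 0.40173607
d2 = d1 - sigma * sqrt(T) = 0.24673607
exp(-rT) = 0.99501248; exp(-qT) = 1.00000000
C = S_0 * exp(-qT) * N(d1) - K * exp(-rT) * N(d2)
N(d1) = 0.65606086; N(d2) = 0.59744376
C = 1.1300 * 1.00000000 * 0.65606086 - 1.0800 * 0.99501248 * 0.59744376 = 0.0993


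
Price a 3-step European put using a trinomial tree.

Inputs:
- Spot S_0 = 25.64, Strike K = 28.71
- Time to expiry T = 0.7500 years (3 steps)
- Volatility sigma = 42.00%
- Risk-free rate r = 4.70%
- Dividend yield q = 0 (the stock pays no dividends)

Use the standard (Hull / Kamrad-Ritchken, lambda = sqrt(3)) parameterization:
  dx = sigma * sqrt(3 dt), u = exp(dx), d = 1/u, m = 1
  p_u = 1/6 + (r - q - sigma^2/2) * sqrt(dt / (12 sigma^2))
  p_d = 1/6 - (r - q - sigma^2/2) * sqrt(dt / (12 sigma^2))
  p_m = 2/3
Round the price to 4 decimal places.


Answer: Price = V(0,0) = 5.0417

Derivation:
dt = T/N = 0.250000; dx = sigma*sqrt(3*dt) = 0.363731
u = exp(dx) = 1.438687; d = 1/u = 0.695078
p_u = 0.152508, p_m = 0.666667, p_d = 0.180825
Discount per step: exp(-r*dt) = 0.988319
Stock lattice S(k, j) with j the centered position index:
  k=0: S(0,+0) = 25.6400
  k=1: S(1,-1) = 17.8218; S(1,+0) = 25.6400; S(1,+1) = 36.8879
  k=2: S(2,-2) = 12.3876; S(2,-1) = 17.8218; S(2,+0) = 25.6400; S(2,+1) = 36.8879; S(2,+2) = 53.0702
  k=3: S(3,-3) = 8.6103; S(3,-2) = 12.3876; S(3,-1) = 17.8218; S(3,+0) = 25.6400; S(3,+1) = 36.8879; S(3,+2) = 53.0702; S(3,+3) = 76.3513
Terminal payoffs V(N, j) = max(K - S_T, 0):
  V(3,-3) = 20.099679; V(3,-2) = 16.322446; V(3,-1) = 10.888190; V(3,+0) = 3.070000; V(3,+1) = 0.000000; V(3,+2) = 0.000000; V(3,+3) = 0.000000
Backward induction: V(k, j) = exp(-r*dt) * [p_u * V(k+1, j+1) + p_m * V(k+1, j) + p_d * V(k+1, j-1)]
  V(2,-2) = exp(-r*dt) * [p_u*10.888190 + p_m*16.322446 + p_d*20.099679] = 15.987735
  V(2,-1) = exp(-r*dt) * [p_u*3.070000 + p_m*10.888190 + p_d*16.322446] = 10.553769
  V(2,+0) = exp(-r*dt) * [p_u*0.000000 + p_m*3.070000 + p_d*10.888190] = 3.968623
  V(2,+1) = exp(-r*dt) * [p_u*0.000000 + p_m*0.000000 + p_d*3.070000] = 0.548650
  V(2,+2) = exp(-r*dt) * [p_u*0.000000 + p_m*0.000000 + p_d*0.000000] = 0.000000
  V(1,-1) = exp(-r*dt) * [p_u*3.968623 + p_m*10.553769 + p_d*15.987735] = 10.409054
  V(1,+0) = exp(-r*dt) * [p_u*0.548650 + p_m*3.968623 + p_d*10.553769] = 4.583637
  V(1,+1) = exp(-r*dt) * [p_u*0.000000 + p_m*0.548650 + p_d*3.968623] = 1.070739
  V(0,+0) = exp(-r*dt) * [p_u*1.070739 + p_m*4.583637 + p_d*10.409054] = 5.041687


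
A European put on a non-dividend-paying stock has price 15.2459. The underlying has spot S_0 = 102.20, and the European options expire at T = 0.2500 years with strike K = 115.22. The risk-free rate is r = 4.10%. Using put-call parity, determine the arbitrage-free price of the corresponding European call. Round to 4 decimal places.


Answer: Call price = 3.4009

Derivation:
Put-call parity: C - P = S_0 * exp(-qT) - K * exp(-rT).
S_0 * exp(-qT) = 102.2000 * 1.00000000 = 102.20000000
K * exp(-rT) = 115.2200 * 0.98980235 = 114.04502702
C = P + S*exp(-qT) - K*exp(-rT)
C = 15.2459 + 102.20000000 - 114.04502702 = 3.4009


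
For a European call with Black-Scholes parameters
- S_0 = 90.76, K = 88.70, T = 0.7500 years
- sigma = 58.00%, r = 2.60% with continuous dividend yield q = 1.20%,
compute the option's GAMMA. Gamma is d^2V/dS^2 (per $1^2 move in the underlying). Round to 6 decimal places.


d1 = 0.3177591954; d2 = -0.1845355388
phi(d1) = 0.3793014580; exp(-qT) = 0.9910403788; exp(-rT) = 0.9806888952
Gamma = exp(-qT) * phi(d1) / (S * sigma * sqrt(T)) = 0.9910403788 * 0.3793014580 / (90.7600 * 0.5800 * 0.8660254038) = 0.008246

Answer: Gamma = 0.008246


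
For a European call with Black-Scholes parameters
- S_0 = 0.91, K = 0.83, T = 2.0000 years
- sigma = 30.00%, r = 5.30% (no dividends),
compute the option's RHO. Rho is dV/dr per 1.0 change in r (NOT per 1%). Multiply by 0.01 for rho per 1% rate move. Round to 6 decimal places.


Answer: Rho = 0.896551

Derivation:
d1 = 0.6788670546; d2 = 0.2546029859
phi(d1) = 0.3168367024; exp(-qT) = 1.0000000000; exp(-rT) = 0.8994246481
N(d2) = 0.6004851236
Rho = K*T*exp(-rT)*N(d2) = 0.8300 * 2.0000 * 0.8994246481 * 0.6004851236 = 0.896551


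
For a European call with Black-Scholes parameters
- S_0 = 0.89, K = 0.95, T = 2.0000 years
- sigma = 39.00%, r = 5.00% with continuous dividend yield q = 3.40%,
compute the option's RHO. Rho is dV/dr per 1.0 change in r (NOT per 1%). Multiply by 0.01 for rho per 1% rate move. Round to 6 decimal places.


Answer: Rho = 0.633385

Derivation:
d1 = 0.2155034436; d2 = -0.3360398457
phi(d1) = 0.3897852236; exp(-qT) = 0.9342604736; exp(-rT) = 0.9048374180
N(d2) = 0.3684204096
Rho = K*T*exp(-rT)*N(d2) = 0.9500 * 2.0000 * 0.9048374180 * 0.3684204096 = 0.633385


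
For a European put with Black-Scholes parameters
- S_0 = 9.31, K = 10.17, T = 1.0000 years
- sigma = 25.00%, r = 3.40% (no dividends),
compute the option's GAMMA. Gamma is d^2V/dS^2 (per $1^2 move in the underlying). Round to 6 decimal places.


d1 = -0.0924124751; d2 = -0.3424124751
phi(d1) = 0.3972424156; exp(-qT) = 1.0000000000; exp(-rT) = 0.9665715046
Gamma = exp(-qT) * phi(d1) / (S * sigma * sqrt(T)) = 1.0000000000 * 0.3972424156 / (9.3100 * 0.2500 * 1.0000000000) = 0.170673

Answer: Gamma = 0.170673


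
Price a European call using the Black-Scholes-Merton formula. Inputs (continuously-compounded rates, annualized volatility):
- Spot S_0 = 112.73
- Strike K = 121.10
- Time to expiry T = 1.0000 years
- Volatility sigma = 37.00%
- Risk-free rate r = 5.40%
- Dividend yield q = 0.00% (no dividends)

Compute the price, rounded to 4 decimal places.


d1 = (ln(S/K) + (r - q + 0.5*sigma^2) * T) / (sigma * sqrt(T)) = 0.13737548
d2 = d1 - sigma * sqrt(T) = -0.23262452
exp(-rT) = 0.94743211; exp(-qT) = 1.00000000
C = S_0 * exp(-qT) * N(d1) - K * exp(-rT) * N(d2)
N(d1) = 0.55463300; N(d2) = 0.40802649
C = 112.7300 * 1.00000000 * 0.55463300 - 121.1000 * 0.94743211 * 0.40802649 = 15.7093

Answer: Price = 15.7093


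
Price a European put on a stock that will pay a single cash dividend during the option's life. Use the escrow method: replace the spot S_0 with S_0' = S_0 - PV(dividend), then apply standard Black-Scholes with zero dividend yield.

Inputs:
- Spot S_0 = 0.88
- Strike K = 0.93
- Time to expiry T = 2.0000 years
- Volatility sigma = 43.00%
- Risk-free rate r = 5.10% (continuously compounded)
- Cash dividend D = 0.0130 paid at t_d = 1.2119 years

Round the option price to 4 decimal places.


Answer: Price = 0.1903

Derivation:
PV(D) = D * exp(-r * t_d) = 0.0130 * 0.94006440 = 0.01222084
S_0' = S_0 - PV(D) = 0.8800 - 0.01222084 = 0.86777916
d1 = (ln(S_0'/K) + (r + sigma^2/2)*T) / (sigma*sqrt(T)) = 0.35791554
d2 = d1 - sigma*sqrt(T) = -0.25019629
exp(-rT) = 0.90302955
N(-d1) = 0.36020326; N(-d2) = 0.59878222
P = K * exp(-rT) * N(-d2) - S_0' * N(-d1) = 0.9300 * 0.90302955 * 0.59878222 - 0.86777916 * 0.36020326 = 0.1903


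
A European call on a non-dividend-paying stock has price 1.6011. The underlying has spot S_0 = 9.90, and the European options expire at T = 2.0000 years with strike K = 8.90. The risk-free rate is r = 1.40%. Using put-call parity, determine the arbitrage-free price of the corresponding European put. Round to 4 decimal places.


Answer: Put price = 0.3554

Derivation:
Put-call parity: C - P = S_0 * exp(-qT) - K * exp(-rT).
S_0 * exp(-qT) = 9.9000 * 1.00000000 = 9.90000000
K * exp(-rT) = 8.9000 * 0.97238837 = 8.65425646
P = C - S*exp(-qT) + K*exp(-rT)
P = 1.6011 - 9.90000000 + 8.65425646 = 0.3554


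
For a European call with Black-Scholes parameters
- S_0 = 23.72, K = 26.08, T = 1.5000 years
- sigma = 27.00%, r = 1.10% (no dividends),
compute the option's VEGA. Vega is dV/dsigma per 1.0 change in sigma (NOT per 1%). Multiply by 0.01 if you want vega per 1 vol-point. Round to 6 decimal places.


d1 = -0.0715951466; d2 = -0.4022762619
phi(d1) = 0.3979211274; exp(-qT) = 1.0000000000; exp(-rT) = 0.9836353794
Vega = S * exp(-qT) * phi(d1) * sqrt(T) = 23.7200 * 1.0000000000 * 0.3979211274 * 1.2247448714 = 11.559986

Answer: Vega = 11.559986


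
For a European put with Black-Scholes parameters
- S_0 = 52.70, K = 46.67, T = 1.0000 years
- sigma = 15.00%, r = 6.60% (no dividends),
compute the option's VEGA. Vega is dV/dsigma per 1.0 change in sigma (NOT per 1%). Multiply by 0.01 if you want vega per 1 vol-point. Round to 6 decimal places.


Answer: Vega = 8.738527

Derivation:
d1 = 1.3250926372; d2 = 1.1750926372
phi(d1) = 0.1658164572; exp(-qT) = 1.0000000000; exp(-rT) = 0.9361308643
Vega = S * exp(-qT) * phi(d1) * sqrt(T) = 52.7000 * 1.0000000000 * 0.1658164572 * 1.0000000000 = 8.738527


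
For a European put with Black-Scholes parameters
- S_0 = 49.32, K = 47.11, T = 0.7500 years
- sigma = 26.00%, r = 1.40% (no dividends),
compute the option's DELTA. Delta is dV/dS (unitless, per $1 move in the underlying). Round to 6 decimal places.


Answer: Delta = -0.358371

Derivation:
d1 = 0.3628175039; d2 = 0.1376508989
phi(d1) = 0.3735300570; exp(-qT) = 1.0000000000; exp(-rT) = 0.9895549326
N(-d1) = 0.3583706077
Delta = -exp(-qT) * N(-d1) = -1.0000000000 * 0.3583706077 = -0.358371


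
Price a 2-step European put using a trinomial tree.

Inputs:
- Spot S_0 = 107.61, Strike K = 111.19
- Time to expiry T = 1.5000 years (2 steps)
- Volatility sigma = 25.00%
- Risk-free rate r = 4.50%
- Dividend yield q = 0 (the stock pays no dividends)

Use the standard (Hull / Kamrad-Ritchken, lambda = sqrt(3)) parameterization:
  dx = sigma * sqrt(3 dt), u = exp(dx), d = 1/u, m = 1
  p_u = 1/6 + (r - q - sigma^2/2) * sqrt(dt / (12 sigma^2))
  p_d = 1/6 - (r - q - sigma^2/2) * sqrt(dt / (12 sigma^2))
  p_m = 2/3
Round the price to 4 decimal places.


Answer: Price = V(0,0) = 10.0866

Derivation:
dt = T/N = 0.750000; dx = sigma*sqrt(3*dt) = 0.375000
u = exp(dx) = 1.454991; d = 1/u = 0.687289
p_u = 0.180417, p_m = 0.666667, p_d = 0.152917
Discount per step: exp(-r*dt) = 0.966813
Stock lattice S(k, j) with j the centered position index:
  k=0: S(0,+0) = 107.6100
  k=1: S(1,-1) = 73.9592; S(1,+0) = 107.6100; S(1,+1) = 156.5716
  k=2: S(2,-2) = 50.8314; S(2,-1) = 73.9592; S(2,+0) = 107.6100; S(2,+1) = 156.5716; S(2,+2) = 227.8104
Terminal payoffs V(N, j) = max(K - S_T, 0):
  V(2,-2) = 60.358635; V(2,-1) = 37.230801; V(2,+0) = 3.580000; V(2,+1) = 0.000000; V(2,+2) = 0.000000
Backward induction: V(k, j) = exp(-r*dt) * [p_u * V(k+1, j+1) + p_m * V(k+1, j) + p_d * V(k+1, j-1)]
  V(1,-1) = exp(-r*dt) * [p_u*3.580000 + p_m*37.230801 + p_d*60.358635] = 33.544808
  V(1,+0) = exp(-r*dt) * [p_u*0.000000 + p_m*3.580000 + p_d*37.230801] = 7.811731
  V(1,+1) = exp(-r*dt) * [p_u*0.000000 + p_m*0.000000 + p_d*3.580000] = 0.529274
  V(0,+0) = exp(-r*dt) * [p_u*0.529274 + p_m*7.811731 + p_d*33.544808] = 10.086637


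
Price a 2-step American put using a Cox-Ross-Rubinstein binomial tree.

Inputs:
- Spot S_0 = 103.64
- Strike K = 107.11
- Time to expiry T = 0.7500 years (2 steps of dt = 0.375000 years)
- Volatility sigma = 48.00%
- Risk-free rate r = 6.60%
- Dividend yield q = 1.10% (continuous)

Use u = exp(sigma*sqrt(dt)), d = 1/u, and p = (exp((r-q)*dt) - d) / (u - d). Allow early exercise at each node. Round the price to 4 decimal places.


Answer: Price = V(0,0) = 16.4958

Derivation:
dt = T/N = 0.375000
u = exp(sigma*sqrt(dt)) = 1.341702; d = 1/u = 0.745322
p = (exp((r-q)*dt) - d) / (u - d) = 0.461983
Discount per step: exp(-r*dt) = 0.975554
Stock lattice S(k, i) with i counting down-moves:
  k=0: S(0,0) = 103.6400
  k=1: S(1,0) = 139.0540; S(1,1) = 77.2452
  k=2: S(2,0) = 186.5690; S(2,1) = 103.6400; S(2,2) = 57.5725
Terminal payoffs V(N, i) = max(K - S_T, 0):
  V(2,0) = 0.000000; V(2,1) = 3.470000; V(2,2) = 49.537454
Backward induction: V(k, i) = exp(-r*dt) * [p * V(k+1, i) + (1-p) * V(k+1, i+1)]; then take max(V_cont, immediate exercise) for American.
  V(1,0) = exp(-r*dt) * [p*0.000000 + (1-p)*3.470000] = 1.821281; exercise = 0.000000; V(1,0) = max -> 1.821281
  V(1,1) = exp(-r*dt) * [p*3.470000 + (1-p)*49.537454] = 27.564359; exercise = 29.864815; V(1,1) = max -> 29.864815
  V(0,0) = exp(-r*dt) * [p*1.821281 + (1-p)*29.864815] = 16.495823; exercise = 3.470000; V(0,0) = max -> 16.495823


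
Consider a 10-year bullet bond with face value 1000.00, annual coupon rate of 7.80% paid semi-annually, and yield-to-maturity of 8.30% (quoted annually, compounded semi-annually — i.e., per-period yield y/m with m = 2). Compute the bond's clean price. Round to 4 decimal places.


Answer: Price = 966.4710

Derivation:
Coupon per period c = face * coupon_rate / m = 39.000000
Periods per year m = 2; per-period yield y/m = 0.041500
Number of cashflows N = 20
Cashflows (t years, CF_t, discount factor 1/(1+y/m)^(m*t), PV):
  t = 0.5000: CF_t = 39.000000, DF = 0.960154, PV = 37.445991
  t = 1.0000: CF_t = 39.000000, DF = 0.921895, PV = 35.953904
  t = 1.5000: CF_t = 39.000000, DF = 0.885161, PV = 34.521272
  t = 2.0000: CF_t = 39.000000, DF = 0.849890, PV = 33.145724
  t = 2.5000: CF_t = 39.000000, DF = 0.816025, PV = 31.824987
  t = 3.0000: CF_t = 39.000000, DF = 0.783510, PV = 30.556877
  t = 3.5000: CF_t = 39.000000, DF = 0.752290, PV = 29.339296
  t = 4.0000: CF_t = 39.000000, DF = 0.722314, PV = 28.170231
  t = 4.5000: CF_t = 39.000000, DF = 0.693532, PV = 27.047750
  t = 5.0000: CF_t = 39.000000, DF = 0.665897, PV = 25.969995
  t = 5.5000: CF_t = 39.000000, DF = 0.639364, PV = 24.935185
  t = 6.0000: CF_t = 39.000000, DF = 0.613887, PV = 23.941608
  t = 6.5000: CF_t = 39.000000, DF = 0.589426, PV = 22.987622
  t = 7.0000: CF_t = 39.000000, DF = 0.565940, PV = 22.071648
  t = 7.5000: CF_t = 39.000000, DF = 0.543389, PV = 21.192173
  t = 8.0000: CF_t = 39.000000, DF = 0.521737, PV = 20.347742
  t = 8.5000: CF_t = 39.000000, DF = 0.500948, PV = 19.536958
  t = 9.0000: CF_t = 39.000000, DF = 0.480987, PV = 18.758481
  t = 9.5000: CF_t = 39.000000, DF = 0.461821, PV = 18.011024
  t = 10.0000: CF_t = 1039.000000, DF = 0.443419, PV = 460.712570
Price P = sum_t PV_t = 966.471037
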